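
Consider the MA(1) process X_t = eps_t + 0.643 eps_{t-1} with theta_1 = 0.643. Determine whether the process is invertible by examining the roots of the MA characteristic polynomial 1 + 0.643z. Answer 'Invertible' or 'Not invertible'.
\text{Invertible}

The MA(q) characteristic polynomial is P(z) = 1 + 0.643z.
Invertibility requires all roots to lie outside the unit circle, i.e. |z| > 1 for every root.
This is linear in z: 1 + (0.643) z = 0  =>  z = -1/(0.643) = -1.55521,  |z| = 1.55521.
Moduli of all roots: 1.5552.
All moduli strictly greater than 1? Yes.
Verdict: Invertible.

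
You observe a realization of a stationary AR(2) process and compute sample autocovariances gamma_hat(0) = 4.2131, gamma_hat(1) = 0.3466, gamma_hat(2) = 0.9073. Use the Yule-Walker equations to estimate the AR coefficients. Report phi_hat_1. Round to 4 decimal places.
\hat\phi_{1} = 0.0650

The Yule-Walker equations for an AR(p) process read, in matrix form,
  Gamma_p phi = r_p,   with   (Gamma_p)_{ij} = gamma(|i - j|),
                       (r_p)_i = gamma(i),   i,j = 1..p.
Substitute the sample gammas (Toeplitz matrix and right-hand side of size 2):
  Gamma_p = [[4.2131, 0.3466], [0.3466, 4.2131]]
  r_p     = [0.3466, 0.9073]
Written out:
  4.2131 phi_1 + 0.3466 phi_2 = 0.3466
  0.3466 phi_1 + 4.2131 phi_2 = 0.9073
Solve by Cramer's rule:
  det = gamma(0)^2 - gamma(1)^2 = (4.2131)^2 - (0.3466)^2 = 17.75021161 - 0.12013156 = 17.63008005
  phi_hat_1 = [gamma(1) gamma(0) - gamma(1) gamma(2)] / det = [(0.3466)(4.2131) - (0.3466)(0.9073)] / 17.63008005 = 1.14579028 / 17.63008005 = 0.065
  phi_hat_2 = [gamma(0) gamma(2) - gamma(1)^2] / det = [(4.2131)(0.9073) - (0.3466)^2] / 17.63008005 = 3.70241407 / 17.63008005 = 0.21
So phi_hat = [0.0650, 0.2100].
Therefore phi_hat_1 = 0.0650.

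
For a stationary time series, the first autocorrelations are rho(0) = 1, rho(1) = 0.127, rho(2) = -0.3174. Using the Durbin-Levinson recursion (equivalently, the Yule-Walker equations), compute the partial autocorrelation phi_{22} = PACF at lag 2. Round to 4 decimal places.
\phi_{22} = -0.3390

The PACF at lag k is phi_{kk}, the last component of the solution
to the Yule-Walker system G_k phi = r_k where
  (G_k)_{ij} = rho(|i - j|), (r_k)_i = rho(i), i,j = 1..k.
Equivalently, Durbin-Levinson gives phi_{kk} iteratively:
  phi_{11} = rho(1)
  phi_{kk} = [rho(k) - sum_{j=1..k-1} phi_{k-1,j} rho(k-j)]
            / [1 - sum_{j=1..k-1} phi_{k-1,j} rho(j)],
  phi_{k,j} = phi_{k-1,j} - phi_{kk} phi_{k-1,k-j},  j = 1..k-1.
Step k = 1:
  phi_11 = rho(1) = 0.127.
Step k = 2:
  phi_22 = [rho(2) - phi_11 rho(1)] / [1 - phi_11 rho(1)] = [-0.3174 - (0.127)(0.127)] / [1 - (0.127)(0.127)]
         = -0.333529 / 0.983871 = -0.339.
Therefore phi_{22} = -0.3390.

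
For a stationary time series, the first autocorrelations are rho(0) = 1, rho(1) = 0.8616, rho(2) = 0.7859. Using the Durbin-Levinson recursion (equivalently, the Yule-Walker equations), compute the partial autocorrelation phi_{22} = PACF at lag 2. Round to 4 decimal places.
\phi_{22} = 0.1690

The PACF at lag k is phi_{kk}, the last component of the solution
to the Yule-Walker system G_k phi = r_k where
  (G_k)_{ij} = rho(|i - j|), (r_k)_i = rho(i), i,j = 1..k.
Equivalently, Durbin-Levinson gives phi_{kk} iteratively:
  phi_{11} = rho(1)
  phi_{kk} = [rho(k) - sum_{j=1..k-1} phi_{k-1,j} rho(k-j)]
            / [1 - sum_{j=1..k-1} phi_{k-1,j} rho(j)],
  phi_{k,j} = phi_{k-1,j} - phi_{kk} phi_{k-1,k-j},  j = 1..k-1.
Step k = 1:
  phi_11 = rho(1) = 0.8616.
Step k = 2:
  phi_22 = [rho(2) - phi_11 rho(1)] / [1 - phi_11 rho(1)] = [0.7859 - (0.8616)(0.8616)] / [1 - (0.8616)(0.8616)]
         = 0.04354544 / 0.25764544 = 0.169.
Therefore phi_{22} = 0.1690.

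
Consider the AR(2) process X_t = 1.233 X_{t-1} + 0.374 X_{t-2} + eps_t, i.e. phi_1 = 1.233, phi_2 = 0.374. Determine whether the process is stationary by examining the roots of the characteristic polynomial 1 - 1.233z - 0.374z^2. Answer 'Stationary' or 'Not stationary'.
\text{Not stationary}

The AR(p) characteristic polynomial is P(z) = 1 - 1.233z - 0.374z^2.
Stationarity requires all roots to lie outside the unit circle, i.e. |z| > 1 for every root.
Set 1 + (-1.233) z + (-0.374) z^2 = 0, i.e. a z^2 + b z + c = 0 with a = -0.374, b = -1.233, c = 1.
Discriminant D = b^2 - 4ac = (-1.233)^2 - 4*(-0.374)*1 = 1.520289 - (-1.496) = 3.016289.
D >= 0, so the roots are real: z = (-b +/- sqrt(D)) / (2a) = (1.233 +/- 1.736747) / (-0.748).
  z_1 = (1.233 + 1.736747) / (-0.748) = -3.9702,   |z_1| = 3.9702.
  z_2 = (1.233 - 1.736747) / (-0.748) = 0.6735,   |z_2| = 0.6735.
Moduli of all roots: 3.9702, 0.6735.
All moduli strictly greater than 1? No.
Verdict: Not stationary.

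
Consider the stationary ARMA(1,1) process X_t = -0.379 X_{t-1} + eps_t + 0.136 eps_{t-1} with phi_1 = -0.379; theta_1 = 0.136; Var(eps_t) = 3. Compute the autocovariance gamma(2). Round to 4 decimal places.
\gamma(2) = 0.3060

Multiply the model equation by X_{t-k} and take expectations. With theta_0 = psi_0 = 1 and psi_j the MA(infinity) weights, this gives
  gamma(k) - sum_i phi_i gamma(k-i) = c_k,
  c_k = sigma^2 * sum_{j=k..q} theta_j psi_{j-k}   (c_k = 0 for k > q),
using gamma(-m) = gamma(m).
psi-weights needed (psi_j = theta_j + sum_i phi_i psi_{j-i}):
  psi_1 = theta_1 + phi_1 = 0.136 + (-0.379) = -0.243
Right-hand sides:
  c_0 = sigma^2 (1 + theta_1 psi_1) = 3 * (1 + (0.136)(-0.243)) = 3 * 0.966952 = 2.900856
  c_1 = sigma^2 theta_1 = 3 * (0.136) = 0.408
  c_2 = 0
Equations for k = 0 and k = 1 (AR order 1):
  gamma(0) = phi_1 gamma(1) + c_0
  gamma(1) = phi_1 gamma(0) + c_1
Substituting the second into the first: gamma(0) (1 - phi_1^2) = c_0 + phi_1 c_1, so
  gamma(0) = (c_0 + phi_1 c_1) / (1 - phi_1^2) = (2.900856 + (-0.379)(0.408)) / (1 - (-0.379)^2) = 2.746224 / 0.856359 = 3.206861.
  gamma(1) = phi_1 gamma(0) + c_1 = (-0.379)(3.206861) + (0.408) = -0.8074.
For k = 2 (> q): gamma(2) = phi_1 gamma(1) = (-0.379)(-0.8074) = 0.306005.
Therefore gamma(2) = 0.3060 (to 4 decimal places).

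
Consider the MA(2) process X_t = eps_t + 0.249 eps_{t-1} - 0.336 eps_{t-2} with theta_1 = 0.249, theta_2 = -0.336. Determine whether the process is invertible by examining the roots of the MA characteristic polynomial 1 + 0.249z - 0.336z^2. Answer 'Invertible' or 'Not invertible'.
\text{Invertible}

The MA(q) characteristic polynomial is P(z) = 1 + 0.249z - 0.336z^2.
Invertibility requires all roots to lie outside the unit circle, i.e. |z| > 1 for every root.
Set 1 + (0.249) z + (-0.336) z^2 = 0, i.e. a z^2 + b z + c = 0 with a = -0.336, b = 0.249, c = 1.
Discriminant D = b^2 - 4ac = (0.249)^2 - 4*(-0.336)*1 = 0.062001 - (-1.344) = 1.406001.
D >= 0, so the roots are real: z = (-b +/- sqrt(D)) / (2a) = (-0.249 +/- 1.185749) / (-0.672).
  z_1 = (-0.249 + 1.185749) / (-0.672) = -1.394,   |z_1| = 1.394.
  z_2 = (-0.249 - 1.185749) / (-0.672) = 2.135,   |z_2| = 2.135.
Moduli of all roots: 1.3940, 2.1350.
All moduli strictly greater than 1? Yes.
Verdict: Invertible.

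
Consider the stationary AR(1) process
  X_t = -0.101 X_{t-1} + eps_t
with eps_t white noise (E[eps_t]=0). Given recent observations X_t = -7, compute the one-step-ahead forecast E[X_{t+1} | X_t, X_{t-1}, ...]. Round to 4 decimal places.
E[X_{t+1} \mid \mathcal F_t] = 0.7070

For an AR(p) model X_t = c + sum_i phi_i X_{t-i} + eps_t, the
one-step-ahead conditional mean is
  E[X_{t+1} | X_t, ...] = c + sum_i phi_i X_{t+1-i}.
Substitute known values:
  E[X_{t+1} | ...] = (-0.101) * (-7)
                   = 0.7070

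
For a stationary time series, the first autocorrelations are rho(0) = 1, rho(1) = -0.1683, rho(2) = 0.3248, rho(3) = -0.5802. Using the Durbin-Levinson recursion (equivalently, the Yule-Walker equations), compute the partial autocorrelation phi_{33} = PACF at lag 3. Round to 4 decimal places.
\phi_{33} = -0.5570

The PACF at lag k is phi_{kk}, the last component of the solution
to the Yule-Walker system G_k phi = r_k where
  (G_k)_{ij} = rho(|i - j|), (r_k)_i = rho(i), i,j = 1..k.
Equivalently, Durbin-Levinson gives phi_{kk} iteratively:
  phi_{11} = rho(1)
  phi_{kk} = [rho(k) - sum_{j=1..k-1} phi_{k-1,j} rho(k-j)]
            / [1 - sum_{j=1..k-1} phi_{k-1,j} rho(j)],
  phi_{k,j} = phi_{k-1,j} - phi_{kk} phi_{k-1,k-j},  j = 1..k-1.
Step k = 1:
  phi_11 = rho(1) = -0.1683.
Step k = 2:
  phi_22 = [rho(2) - phi_11 rho(1)] / [1 - phi_11 rho(1)] = [0.3248 - (-0.1683)(-0.1683)] / [1 - (-0.1683)(-0.1683)]
         = 0.29647511 / 0.97167511 = 0.305118.
  Update: phi_21 = phi_11 - phi_22 phi_11 = -0.1683 - (0.305118)(-0.1683) = -0.116949.
Step k = 3:
  phi_33 = [rho(3) - phi_21 rho(2) - phi_22 rho(1)] / [1 - phi_21 rho(1) - phi_22 rho(2)]
    numerator   = -0.5802 - (-0.116949)(0.3248) - (0.305118)(-0.1683) = -0.49086378
    denominator = 1 - (-0.116949)(-0.1683) - (0.305118)(0.3248) = 0.88121536
  phi_33 = -0.49086378 / 0.88121536 = -0.557.
Therefore phi_{33} = -0.5570.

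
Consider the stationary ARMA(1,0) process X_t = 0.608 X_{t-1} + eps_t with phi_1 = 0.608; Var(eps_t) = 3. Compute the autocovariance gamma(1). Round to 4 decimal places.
\gamma(1) = 2.8937

Multiply the model equation by X_{t-k} and take expectations. With theta_0 = psi_0 = 1 and psi_j the MA(infinity) weights, this gives
  gamma(k) - sum_i phi_i gamma(k-i) = c_k,
  c_k = sigma^2 * sum_{j=k..q} theta_j psi_{j-k}   (c_k = 0 for k > q),
using gamma(-m) = gamma(m).
Pure AR (q = 0): c_0 = sigma^2 = 3, c_k = 0 for k >= 1.
Equations for k = 0 and k = 1 (AR order 1):
  gamma(0) = phi_1 gamma(1) + c_0
  gamma(1) = phi_1 gamma(0) + c_1
Substituting the second into the first: gamma(0) (1 - phi_1^2) = c_0 + phi_1 c_1, so
  gamma(0) = c_0 / (1 - phi_1^2) = 3 / (1 - (0.608)^2) = 3 / 0.630336 = 4.759366.
  gamma(1) = phi_1 gamma(0) = (0.608)(4.759366) = 2.893695.
Therefore gamma(1) = 2.8937 (to 4 decimal places).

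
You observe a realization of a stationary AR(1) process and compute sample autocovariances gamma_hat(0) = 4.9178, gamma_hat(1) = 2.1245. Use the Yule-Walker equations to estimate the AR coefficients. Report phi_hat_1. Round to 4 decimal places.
\hat\phi_{1} = 0.4320

The Yule-Walker equations for an AR(p) process read, in matrix form,
  Gamma_p phi = r_p,   with   (Gamma_p)_{ij} = gamma(|i - j|),
                       (r_p)_i = gamma(i),   i,j = 1..p.
Substitute the sample gammas (Toeplitz matrix and right-hand side of size 1):
  Gamma_p = [[4.9178]]
  r_p     = [2.1245]
With p = 1 this is the single equation gamma(0) phi_1 = gamma(1):
  phi_hat_1 = gamma(1) / gamma(0) = 2.1245 / 4.9178 = 0.4320.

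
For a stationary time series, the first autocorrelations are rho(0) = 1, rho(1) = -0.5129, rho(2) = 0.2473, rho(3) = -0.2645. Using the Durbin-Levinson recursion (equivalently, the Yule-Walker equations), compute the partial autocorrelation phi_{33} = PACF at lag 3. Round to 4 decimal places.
\phi_{33} = -0.1981

The PACF at lag k is phi_{kk}, the last component of the solution
to the Yule-Walker system G_k phi = r_k where
  (G_k)_{ij} = rho(|i - j|), (r_k)_i = rho(i), i,j = 1..k.
Equivalently, Durbin-Levinson gives phi_{kk} iteratively:
  phi_{11} = rho(1)
  phi_{kk} = [rho(k) - sum_{j=1..k-1} phi_{k-1,j} rho(k-j)]
            / [1 - sum_{j=1..k-1} phi_{k-1,j} rho(j)],
  phi_{k,j} = phi_{k-1,j} - phi_{kk} phi_{k-1,k-j},  j = 1..k-1.
Step k = 1:
  phi_11 = rho(1) = -0.5129.
Step k = 2:
  phi_22 = [rho(2) - phi_11 rho(1)] / [1 - phi_11 rho(1)] = [0.2473 - (-0.5129)(-0.5129)] / [1 - (-0.5129)(-0.5129)]
         = -0.01576641 / 0.73693359 = -0.021395.
  Update: phi_21 = phi_11 - phi_22 phi_11 = -0.5129 - (-0.021395)(-0.5129) = -0.523873.
Step k = 3:
  phi_33 = [rho(3) - phi_21 rho(2) - phi_22 rho(1)] / [1 - phi_21 rho(1) - phi_22 rho(2)]
    numerator   = -0.2645 - (-0.523873)(0.2473) - (-0.021395)(-0.5129) = -0.14591943
    denominator = 1 - (-0.523873)(-0.5129) - (-0.021395)(0.2473) = 0.73659627
  phi_33 = -0.14591943 / 0.73659627 = -0.1981.
Therefore phi_{33} = -0.1981.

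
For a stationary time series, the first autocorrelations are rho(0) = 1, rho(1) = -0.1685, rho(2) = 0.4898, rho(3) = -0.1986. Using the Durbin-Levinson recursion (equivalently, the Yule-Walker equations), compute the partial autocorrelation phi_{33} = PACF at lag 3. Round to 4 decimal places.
\phi_{33} = -0.1000

The PACF at lag k is phi_{kk}, the last component of the solution
to the Yule-Walker system G_k phi = r_k where
  (G_k)_{ij} = rho(|i - j|), (r_k)_i = rho(i), i,j = 1..k.
Equivalently, Durbin-Levinson gives phi_{kk} iteratively:
  phi_{11} = rho(1)
  phi_{kk} = [rho(k) - sum_{j=1..k-1} phi_{k-1,j} rho(k-j)]
            / [1 - sum_{j=1..k-1} phi_{k-1,j} rho(j)],
  phi_{k,j} = phi_{k-1,j} - phi_{kk} phi_{k-1,k-j},  j = 1..k-1.
Step k = 1:
  phi_11 = rho(1) = -0.1685.
Step k = 2:
  phi_22 = [rho(2) - phi_11 rho(1)] / [1 - phi_11 rho(1)] = [0.4898 - (-0.1685)(-0.1685)] / [1 - (-0.1685)(-0.1685)]
         = 0.46140775 / 0.97160775 = 0.474891.
  Update: phi_21 = phi_11 - phi_22 phi_11 = -0.1685 - (0.474891)(-0.1685) = -0.088481.
Step k = 3:
  phi_33 = [rho(3) - phi_21 rho(2) - phi_22 rho(1)] / [1 - phi_21 rho(1) - phi_22 rho(2)]
    numerator   = -0.1986 - (-0.088481)(0.4898) - (0.474891)(-0.1685) = -0.07524294
    denominator = 1 - (-0.088481)(-0.1685) - (0.474891)(0.4898) = 0.75248937
  phi_33 = -0.07524294 / 0.75248937 = -0.1.
Therefore phi_{33} = -0.1000.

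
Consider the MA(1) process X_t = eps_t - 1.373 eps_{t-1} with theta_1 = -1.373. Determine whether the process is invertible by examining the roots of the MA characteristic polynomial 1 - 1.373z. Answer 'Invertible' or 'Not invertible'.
\text{Not invertible}

The MA(q) characteristic polynomial is P(z) = 1 - 1.373z.
Invertibility requires all roots to lie outside the unit circle, i.e. |z| > 1 for every root.
This is linear in z: 1 + (-1.373) z = 0  =>  z = -1/(-1.373) = 0.728332,  |z| = 0.728332.
Moduli of all roots: 0.7283.
All moduli strictly greater than 1? No.
Verdict: Not invertible.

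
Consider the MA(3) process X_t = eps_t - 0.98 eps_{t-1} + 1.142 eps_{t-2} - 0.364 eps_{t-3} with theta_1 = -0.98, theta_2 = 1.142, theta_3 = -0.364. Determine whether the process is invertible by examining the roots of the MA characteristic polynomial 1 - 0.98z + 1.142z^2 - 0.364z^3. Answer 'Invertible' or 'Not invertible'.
\text{Invertible}

The MA(q) characteristic polynomial is P(z) = 1 - 0.98z + 1.142z^2 - 0.364z^3.
Invertibility requires all roots to lie outside the unit circle, i.e. |z| > 1 for every root.
Degree 3: look for a simple real root z0 first, then factor out (1 - z/z0) and solve the remaining quadratic.
Testing z0 = 2.5: P(2.5) = 1 + (-0.98)(2.5) + (1.142)(2.5)^2 + (-0.364)(2.5)^3
  = 1 + (-2.45) + (7.1375) + (-5.6875) = 0.  So z_0 = 2.5 is a root, |z_0| = 2.5.
Divide out the factor (1 - 0.4 z) = (1 - z/z0) (since 1/z0 = 0.4):
  P(z) = (1 - 0.4 z)(1 + (-0.58) z + (0.91) z^2)
  [check: z-coef -0.58 - (0.4) = -0.98; z^2-coef 0.91 - (0.4)(-0.58) = 1.142; z^3-coef -(0.4)(0.91) = -0.364.]
Remaining roots from the quadratic factor 1 + (-0.58) z + (0.91) z^2:
  Set 1 + (-0.58) z + (0.91) z^2 = 0, i.e. a z^2 + b z + c = 0 with a = 0.91, b = -0.58, c = 1.
  Discriminant D = b^2 - 4ac = (-0.58)^2 - 4*(0.91)*1 = 0.3364 - (3.64) = -3.3036.
  D < 0, so the roots are the complex-conjugate pair z = (-b +/- i sqrt(-D)) / (2a) = 0.3187 +/- 0.9987i.
  For a conjugate pair |z|^2 = z * conj(z) = (product of roots) = c/a = 1/(0.91) = 1.098901, so |z| = sqrt(1.098901) = 1.0483 for both roots.
Moduli of all roots: 2.5000, 1.0483, 1.0483.
All moduli strictly greater than 1? Yes.
Verdict: Invertible.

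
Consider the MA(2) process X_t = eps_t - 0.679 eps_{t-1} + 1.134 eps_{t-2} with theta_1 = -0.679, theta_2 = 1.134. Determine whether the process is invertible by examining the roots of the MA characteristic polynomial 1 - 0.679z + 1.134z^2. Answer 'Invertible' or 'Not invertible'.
\text{Not invertible}

The MA(q) characteristic polynomial is P(z) = 1 - 0.679z + 1.134z^2.
Invertibility requires all roots to lie outside the unit circle, i.e. |z| > 1 for every root.
Set 1 + (-0.679) z + (1.134) z^2 = 0, i.e. a z^2 + b z + c = 0 with a = 1.134, b = -0.679, c = 1.
Discriminant D = b^2 - 4ac = (-0.679)^2 - 4*(1.134)*1 = 0.461041 - (4.536) = -4.074959.
D < 0, so the roots are the complex-conjugate pair z = (-b +/- i sqrt(-D)) / (2a) = 0.2994 +/- 0.8901i.
For a conjugate pair |z|^2 = z * conj(z) = (product of roots) = c/a = 1/(1.134) = 0.881834, so |z| = sqrt(0.881834) = 0.9391 for both roots.
Moduli of all roots: 0.9391, 0.9391.
All moduli strictly greater than 1? No.
Verdict: Not invertible.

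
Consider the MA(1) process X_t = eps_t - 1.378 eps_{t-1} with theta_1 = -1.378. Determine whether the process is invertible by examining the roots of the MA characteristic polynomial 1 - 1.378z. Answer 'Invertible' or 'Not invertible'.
\text{Not invertible}

The MA(q) characteristic polynomial is P(z) = 1 - 1.378z.
Invertibility requires all roots to lie outside the unit circle, i.e. |z| > 1 for every root.
This is linear in z: 1 + (-1.378) z = 0  =>  z = -1/(-1.378) = 0.725689,  |z| = 0.725689.
Moduli of all roots: 0.7257.
All moduli strictly greater than 1? No.
Verdict: Not invertible.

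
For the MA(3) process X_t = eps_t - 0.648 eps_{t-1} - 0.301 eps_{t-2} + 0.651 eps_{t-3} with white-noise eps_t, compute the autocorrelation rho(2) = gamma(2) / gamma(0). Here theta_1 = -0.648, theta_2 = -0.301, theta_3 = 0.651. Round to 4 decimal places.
\rho(2) = -0.3737

For an MA(q) process with theta_0 = 1, the autocovariance is
  gamma(k) = sigma^2 * sum_{i=0..q-k} theta_i * theta_{i+k},
and rho(k) = gamma(k) / gamma(0). Sigma^2 cancels.
  numerator   = (1)*(-0.301) + (-0.648)*(0.651) = -0.722848.
  denominator = (1)^2 + (-0.648)^2 + (-0.301)^2 + (0.651)^2 = 1.934306.
  rho(2) = -0.722848 / 1.934306 = -0.3737.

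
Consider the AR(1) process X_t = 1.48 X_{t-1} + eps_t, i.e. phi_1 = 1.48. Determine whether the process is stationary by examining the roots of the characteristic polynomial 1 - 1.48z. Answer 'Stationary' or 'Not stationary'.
\text{Not stationary}

The AR(p) characteristic polynomial is P(z) = 1 - 1.48z.
Stationarity requires all roots to lie outside the unit circle, i.e. |z| > 1 for every root.
This is linear in z: 1 + (-1.48) z = 0  =>  z = -1/(-1.48) = 0.675676,  |z| = 0.675676.
Moduli of all roots: 0.6757.
All moduli strictly greater than 1? No.
Verdict: Not stationary.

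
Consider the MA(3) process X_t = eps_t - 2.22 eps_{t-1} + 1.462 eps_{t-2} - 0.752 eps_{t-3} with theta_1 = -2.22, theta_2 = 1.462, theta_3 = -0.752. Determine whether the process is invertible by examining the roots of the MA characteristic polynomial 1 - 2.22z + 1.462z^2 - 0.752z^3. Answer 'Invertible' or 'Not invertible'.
\text{Not invertible}

The MA(q) characteristic polynomial is P(z) = 1 - 2.22z + 1.462z^2 - 0.752z^3.
Invertibility requires all roots to lie outside the unit circle, i.e. |z| > 1 for every root.
Degree 3: look for a simple real root z0 first, then factor out (1 - z/z0) and solve the remaining quadratic.
Testing z0 = 0.625: P(0.625) = 1 + (-2.22)(0.625) + (1.462)(0.625)^2 + (-0.752)(0.625)^3
  = 1 + (-1.3875) + (0.571094) + (-0.183594) = 0.  So z_0 = 0.625 is a root, |z_0| = 0.625.
Divide out the factor (1 - 1.6 z) = (1 - z/z0) (since 1/z0 = 1.6):
  P(z) = (1 - 1.6 z)(1 + (-0.62) z + (0.47) z^2)
  [check: z-coef -0.62 - (1.6) = -2.22; z^2-coef 0.47 - (1.6)(-0.62) = 1.462; z^3-coef -(1.6)(0.47) = -0.752.]
Remaining roots from the quadratic factor 1 + (-0.62) z + (0.47) z^2:
  Set 1 + (-0.62) z + (0.47) z^2 = 0, i.e. a z^2 + b z + c = 0 with a = 0.47, b = -0.62, c = 1.
  Discriminant D = b^2 - 4ac = (-0.62)^2 - 4*(0.47)*1 = 0.3844 - (1.88) = -1.4956.
  D < 0, so the roots are the complex-conjugate pair z = (-b +/- i sqrt(-D)) / (2a) = 0.6596 +/- 1.301i.
  For a conjugate pair |z|^2 = z * conj(z) = (product of roots) = c/a = 1/(0.47) = 2.12766, so |z| = sqrt(2.12766) = 1.4586 for both roots.
Moduli of all roots: 0.6250, 1.4586, 1.4586.
All moduli strictly greater than 1? No.
Verdict: Not invertible.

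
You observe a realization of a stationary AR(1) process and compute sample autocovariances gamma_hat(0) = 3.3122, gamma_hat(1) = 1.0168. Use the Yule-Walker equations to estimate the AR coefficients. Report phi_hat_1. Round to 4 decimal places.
\hat\phi_{1} = 0.3070

The Yule-Walker equations for an AR(p) process read, in matrix form,
  Gamma_p phi = r_p,   with   (Gamma_p)_{ij} = gamma(|i - j|),
                       (r_p)_i = gamma(i),   i,j = 1..p.
Substitute the sample gammas (Toeplitz matrix and right-hand side of size 1):
  Gamma_p = [[3.3122]]
  r_p     = [1.0168]
With p = 1 this is the single equation gamma(0) phi_1 = gamma(1):
  phi_hat_1 = gamma(1) / gamma(0) = 1.0168 / 3.3122 = 0.3070.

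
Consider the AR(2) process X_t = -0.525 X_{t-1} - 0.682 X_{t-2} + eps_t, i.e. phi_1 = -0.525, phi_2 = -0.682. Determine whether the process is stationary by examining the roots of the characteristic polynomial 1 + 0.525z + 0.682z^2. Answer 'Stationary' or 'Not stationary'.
\text{Stationary}

The AR(p) characteristic polynomial is P(z) = 1 + 0.525z + 0.682z^2.
Stationarity requires all roots to lie outside the unit circle, i.e. |z| > 1 for every root.
Set 1 + (0.525) z + (0.682) z^2 = 0, i.e. a z^2 + b z + c = 0 with a = 0.682, b = 0.525, c = 1.
Discriminant D = b^2 - 4ac = (0.525)^2 - 4*(0.682)*1 = 0.275625 - (2.728) = -2.452375.
D < 0, so the roots are the complex-conjugate pair z = (-b +/- i sqrt(-D)) / (2a) = -0.3849 +/- 1.1481i.
For a conjugate pair |z|^2 = z * conj(z) = (product of roots) = c/a = 1/(0.682) = 1.466276, so |z| = sqrt(1.466276) = 1.2109 for both roots.
Moduli of all roots: 1.2109, 1.2109.
All moduli strictly greater than 1? Yes.
Verdict: Stationary.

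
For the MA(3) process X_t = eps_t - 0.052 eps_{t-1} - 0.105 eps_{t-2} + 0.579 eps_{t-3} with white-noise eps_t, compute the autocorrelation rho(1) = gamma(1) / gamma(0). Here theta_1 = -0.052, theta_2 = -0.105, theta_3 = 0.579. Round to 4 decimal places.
\rho(1) = -0.0796

For an MA(q) process with theta_0 = 1, the autocovariance is
  gamma(k) = sigma^2 * sum_{i=0..q-k} theta_i * theta_{i+k},
and rho(k) = gamma(k) / gamma(0). Sigma^2 cancels.
  numerator   = (1)*(-0.052) + (-0.052)*(-0.105) + (-0.105)*(0.579) = -0.107335.
  denominator = (1)^2 + (-0.052)^2 + (-0.105)^2 + (0.579)^2 = 1.34897.
  rho(1) = -0.107335 / 1.34897 = -0.0796.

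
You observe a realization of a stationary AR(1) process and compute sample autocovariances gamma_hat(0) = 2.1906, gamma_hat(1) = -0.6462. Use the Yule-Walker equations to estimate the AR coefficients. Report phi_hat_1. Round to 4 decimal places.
\hat\phi_{1} = -0.2950

The Yule-Walker equations for an AR(p) process read, in matrix form,
  Gamma_p phi = r_p,   with   (Gamma_p)_{ij} = gamma(|i - j|),
                       (r_p)_i = gamma(i),   i,j = 1..p.
Substitute the sample gammas (Toeplitz matrix and right-hand side of size 1):
  Gamma_p = [[2.1906]]
  r_p     = [-0.6462]
With p = 1 this is the single equation gamma(0) phi_1 = gamma(1):
  phi_hat_1 = gamma(1) / gamma(0) = -0.6462 / 2.1906 = -0.2950.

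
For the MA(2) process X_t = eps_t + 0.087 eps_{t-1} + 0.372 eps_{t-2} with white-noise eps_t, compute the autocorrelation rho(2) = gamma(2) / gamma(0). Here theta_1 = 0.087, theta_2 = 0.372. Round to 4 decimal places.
\rho(2) = 0.3246

For an MA(q) process with theta_0 = 1, the autocovariance is
  gamma(k) = sigma^2 * sum_{i=0..q-k} theta_i * theta_{i+k},
and rho(k) = gamma(k) / gamma(0). Sigma^2 cancels.
  numerator   = (1)*(0.372) = 0.372.
  denominator = (1)^2 + (0.087)^2 + (0.372)^2 = 1.145953.
  rho(2) = 0.372 / 1.145953 = 0.3246.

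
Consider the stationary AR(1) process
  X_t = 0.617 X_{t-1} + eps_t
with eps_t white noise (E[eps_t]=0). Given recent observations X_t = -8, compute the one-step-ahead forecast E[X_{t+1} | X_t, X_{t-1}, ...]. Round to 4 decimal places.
E[X_{t+1} \mid \mathcal F_t] = -4.9360

For an AR(p) model X_t = c + sum_i phi_i X_{t-i} + eps_t, the
one-step-ahead conditional mean is
  E[X_{t+1} | X_t, ...] = c + sum_i phi_i X_{t+1-i}.
Substitute known values:
  E[X_{t+1} | ...] = (0.617) * (-8)
                   = -4.9360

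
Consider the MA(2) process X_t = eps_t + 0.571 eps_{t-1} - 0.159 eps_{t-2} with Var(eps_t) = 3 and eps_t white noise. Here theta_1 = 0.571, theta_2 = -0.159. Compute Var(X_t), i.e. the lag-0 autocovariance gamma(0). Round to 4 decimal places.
\gamma(0) = 4.0540

For an MA(q) process X_t = eps_t + sum_i theta_i eps_{t-i} with
Var(eps_t) = sigma^2, the variance is
  gamma(0) = sigma^2 * (1 + sum_i theta_i^2).
  sum_i theta_i^2 = (0.571)^2 + (-0.159)^2 = 0.326041 + 0.025281 = 0.351322.
  gamma(0) = 3 * (1 + 0.351322) = 3 * 1.351322 = 4.053966, which rounds to 4.0540.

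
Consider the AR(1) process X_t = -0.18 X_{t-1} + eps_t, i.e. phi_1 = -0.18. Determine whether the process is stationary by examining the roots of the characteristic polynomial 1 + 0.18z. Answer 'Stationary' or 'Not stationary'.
\text{Stationary}

The AR(p) characteristic polynomial is P(z) = 1 + 0.18z.
Stationarity requires all roots to lie outside the unit circle, i.e. |z| > 1 for every root.
This is linear in z: 1 + (0.18) z = 0  =>  z = -1/(0.18) = -5.555556,  |z| = 5.555556.
Moduli of all roots: 5.5556.
All moduli strictly greater than 1? Yes.
Verdict: Stationary.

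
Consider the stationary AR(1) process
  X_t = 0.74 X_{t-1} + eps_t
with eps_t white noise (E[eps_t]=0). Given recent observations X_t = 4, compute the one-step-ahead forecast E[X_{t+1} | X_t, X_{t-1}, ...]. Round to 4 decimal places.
E[X_{t+1} \mid \mathcal F_t] = 2.9600

For an AR(p) model X_t = c + sum_i phi_i X_{t-i} + eps_t, the
one-step-ahead conditional mean is
  E[X_{t+1} | X_t, ...] = c + sum_i phi_i X_{t+1-i}.
Substitute known values:
  E[X_{t+1} | ...] = (0.74) * (4)
                   = 2.9600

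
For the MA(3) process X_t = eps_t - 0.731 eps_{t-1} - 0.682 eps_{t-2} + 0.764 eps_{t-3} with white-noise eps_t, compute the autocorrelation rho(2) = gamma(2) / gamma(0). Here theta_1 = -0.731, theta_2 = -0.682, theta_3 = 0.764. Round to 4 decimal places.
\rho(2) = -0.4802

For an MA(q) process with theta_0 = 1, the autocovariance is
  gamma(k) = sigma^2 * sum_{i=0..q-k} theta_i * theta_{i+k},
and rho(k) = gamma(k) / gamma(0). Sigma^2 cancels.
  numerator   = (1)*(-0.682) + (-0.731)*(0.764) = -1.240484.
  denominator = (1)^2 + (-0.731)^2 + (-0.682)^2 + (0.764)^2 = 2.583181.
  rho(2) = -1.240484 / 2.583181 = -0.4802.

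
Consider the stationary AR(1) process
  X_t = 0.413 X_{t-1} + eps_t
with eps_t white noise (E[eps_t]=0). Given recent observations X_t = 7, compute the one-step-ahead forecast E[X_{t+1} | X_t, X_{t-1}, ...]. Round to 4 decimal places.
E[X_{t+1} \mid \mathcal F_t] = 2.8910

For an AR(p) model X_t = c + sum_i phi_i X_{t-i} + eps_t, the
one-step-ahead conditional mean is
  E[X_{t+1} | X_t, ...] = c + sum_i phi_i X_{t+1-i}.
Substitute known values:
  E[X_{t+1} | ...] = (0.413) * (7)
                   = 2.8910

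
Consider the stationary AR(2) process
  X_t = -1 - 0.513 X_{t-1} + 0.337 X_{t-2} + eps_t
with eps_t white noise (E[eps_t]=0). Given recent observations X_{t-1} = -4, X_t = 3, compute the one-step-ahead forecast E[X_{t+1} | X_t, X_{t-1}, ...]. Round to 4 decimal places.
E[X_{t+1} \mid \mathcal F_t] = -3.8870

For an AR(p) model X_t = c + sum_i phi_i X_{t-i} + eps_t, the
one-step-ahead conditional mean is
  E[X_{t+1} | X_t, ...] = c + sum_i phi_i X_{t+1-i}.
Substitute known values:
  E[X_{t+1} | ...] = -1 + (-0.513) * (3) + (0.337) * (-4)
                   = -3.8870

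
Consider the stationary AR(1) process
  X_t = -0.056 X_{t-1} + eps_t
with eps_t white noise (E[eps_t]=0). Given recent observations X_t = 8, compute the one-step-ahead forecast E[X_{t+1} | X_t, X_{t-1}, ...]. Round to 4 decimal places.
E[X_{t+1} \mid \mathcal F_t] = -0.4480

For an AR(p) model X_t = c + sum_i phi_i X_{t-i} + eps_t, the
one-step-ahead conditional mean is
  E[X_{t+1} | X_t, ...] = c + sum_i phi_i X_{t+1-i}.
Substitute known values:
  E[X_{t+1} | ...] = (-0.056) * (8)
                   = -0.4480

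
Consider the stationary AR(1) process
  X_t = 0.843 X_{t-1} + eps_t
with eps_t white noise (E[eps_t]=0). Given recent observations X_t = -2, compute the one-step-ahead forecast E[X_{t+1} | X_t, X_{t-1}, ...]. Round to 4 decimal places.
E[X_{t+1} \mid \mathcal F_t] = -1.6860

For an AR(p) model X_t = c + sum_i phi_i X_{t-i} + eps_t, the
one-step-ahead conditional mean is
  E[X_{t+1} | X_t, ...] = c + sum_i phi_i X_{t+1-i}.
Substitute known values:
  E[X_{t+1} | ...] = (0.843) * (-2)
                   = -1.6860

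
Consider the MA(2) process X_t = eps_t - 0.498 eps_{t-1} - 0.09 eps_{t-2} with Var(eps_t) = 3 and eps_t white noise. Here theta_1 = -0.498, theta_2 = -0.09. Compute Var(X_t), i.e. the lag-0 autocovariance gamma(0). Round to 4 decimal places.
\gamma(0) = 3.7683

For an MA(q) process X_t = eps_t + sum_i theta_i eps_{t-i} with
Var(eps_t) = sigma^2, the variance is
  gamma(0) = sigma^2 * (1 + sum_i theta_i^2).
  sum_i theta_i^2 = (-0.498)^2 + (-0.09)^2 = 0.248004 + 0.0081 = 0.256104.
  gamma(0) = 3 * (1 + 0.256104) = 3 * 1.256104 = 3.768312, which rounds to 3.7683.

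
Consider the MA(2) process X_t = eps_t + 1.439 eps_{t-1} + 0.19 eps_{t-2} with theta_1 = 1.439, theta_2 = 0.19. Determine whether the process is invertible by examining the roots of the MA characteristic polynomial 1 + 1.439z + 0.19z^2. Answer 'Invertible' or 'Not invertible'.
\text{Not invertible}

The MA(q) characteristic polynomial is P(z) = 1 + 1.439z + 0.19z^2.
Invertibility requires all roots to lie outside the unit circle, i.e. |z| > 1 for every root.
Set 1 + (1.439) z + (0.19) z^2 = 0, i.e. a z^2 + b z + c = 0 with a = 0.19, b = 1.439, c = 1.
Discriminant D = b^2 - 4ac = (1.439)^2 - 4*(0.19)*1 = 2.070721 - (0.76) = 1.310721.
D >= 0, so the roots are real: z = (-b +/- sqrt(D)) / (2a) = (-1.439 +/- 1.144867) / (0.38).
  z_1 = (-1.439 + 1.144867) / (0.38) = -0.774,   |z_1| = 0.774.
  z_2 = (-1.439 - 1.144867) / (0.38) = -6.7997,   |z_2| = 6.7997.
Moduli of all roots: 0.7740, 6.7997.
All moduli strictly greater than 1? No.
Verdict: Not invertible.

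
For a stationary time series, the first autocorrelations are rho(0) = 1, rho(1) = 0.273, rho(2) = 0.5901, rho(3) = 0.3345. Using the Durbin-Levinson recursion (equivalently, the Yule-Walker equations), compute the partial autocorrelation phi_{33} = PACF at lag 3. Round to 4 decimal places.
\phi_{33} = 0.1740

The PACF at lag k is phi_{kk}, the last component of the solution
to the Yule-Walker system G_k phi = r_k where
  (G_k)_{ij} = rho(|i - j|), (r_k)_i = rho(i), i,j = 1..k.
Equivalently, Durbin-Levinson gives phi_{kk} iteratively:
  phi_{11} = rho(1)
  phi_{kk} = [rho(k) - sum_{j=1..k-1} phi_{k-1,j} rho(k-j)]
            / [1 - sum_{j=1..k-1} phi_{k-1,j} rho(j)],
  phi_{k,j} = phi_{k-1,j} - phi_{kk} phi_{k-1,k-j},  j = 1..k-1.
Step k = 1:
  phi_11 = rho(1) = 0.273.
Step k = 2:
  phi_22 = [rho(2) - phi_11 rho(1)] / [1 - phi_11 rho(1)] = [0.5901 - (0.273)(0.273)] / [1 - (0.273)(0.273)]
         = 0.515571 / 0.925471 = 0.55709.
  Update: phi_21 = phi_11 - phi_22 phi_11 = 0.273 - (0.55709)(0.273) = 0.120914.
Step k = 3:
  phi_33 = [rho(3) - phi_21 rho(2) - phi_22 rho(1)] / [1 - phi_21 rho(1) - phi_22 rho(2)]
    numerator   = 0.3345 - (0.120914)(0.5901) - (0.55709)(0.273) = 0.11106278
    denominator = 1 - (0.120914)(0.273) - (0.55709)(0.5901) = 0.63825135
  phi_33 = 0.11106278 / 0.63825135 = 0.174.
Therefore phi_{33} = 0.1740.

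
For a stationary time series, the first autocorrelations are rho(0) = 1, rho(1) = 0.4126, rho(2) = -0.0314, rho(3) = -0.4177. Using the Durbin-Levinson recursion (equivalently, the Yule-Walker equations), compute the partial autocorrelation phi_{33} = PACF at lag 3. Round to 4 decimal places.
\phi_{33} = -0.3859

The PACF at lag k is phi_{kk}, the last component of the solution
to the Yule-Walker system G_k phi = r_k where
  (G_k)_{ij} = rho(|i - j|), (r_k)_i = rho(i), i,j = 1..k.
Equivalently, Durbin-Levinson gives phi_{kk} iteratively:
  phi_{11} = rho(1)
  phi_{kk} = [rho(k) - sum_{j=1..k-1} phi_{k-1,j} rho(k-j)]
            / [1 - sum_{j=1..k-1} phi_{k-1,j} rho(j)],
  phi_{k,j} = phi_{k-1,j} - phi_{kk} phi_{k-1,k-j},  j = 1..k-1.
Step k = 1:
  phi_11 = rho(1) = 0.4126.
Step k = 2:
  phi_22 = [rho(2) - phi_11 rho(1)] / [1 - phi_11 rho(1)] = [-0.0314 - (0.4126)(0.4126)] / [1 - (0.4126)(0.4126)]
         = -0.20163876 / 0.82976124 = -0.243008.
  Update: phi_21 = phi_11 - phi_22 phi_11 = 0.4126 - (-0.243008)(0.4126) = 0.512865.
Step k = 3:
  phi_33 = [rho(3) - phi_21 rho(2) - phi_22 rho(1)] / [1 - phi_21 rho(1) - phi_22 rho(2)]
    numerator   = -0.4177 - (0.512865)(-0.0314) - (-0.243008)(0.4126) = -0.30133086
    denominator = 1 - (0.512865)(0.4126) - (-0.243008)(-0.0314) = 0.78076137
  phi_33 = -0.30133086 / 0.78076137 = -0.3859.
Therefore phi_{33} = -0.3859.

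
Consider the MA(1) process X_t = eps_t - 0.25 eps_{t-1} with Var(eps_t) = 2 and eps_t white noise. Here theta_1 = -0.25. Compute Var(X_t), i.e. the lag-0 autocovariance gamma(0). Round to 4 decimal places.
\gamma(0) = 2.1250

For an MA(q) process X_t = eps_t + sum_i theta_i eps_{t-i} with
Var(eps_t) = sigma^2, the variance is
  gamma(0) = sigma^2 * (1 + sum_i theta_i^2).
  sum_i theta_i^2 = (-0.25)^2 = 0.0625.
  gamma(0) = 2 * (1 + 0.0625) = 2 * 1.0625 = 2.125, which rounds to 2.1250.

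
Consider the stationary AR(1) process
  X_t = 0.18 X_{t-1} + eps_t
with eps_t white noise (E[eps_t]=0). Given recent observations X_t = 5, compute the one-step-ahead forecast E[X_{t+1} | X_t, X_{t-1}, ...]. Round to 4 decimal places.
E[X_{t+1} \mid \mathcal F_t] = 0.9000

For an AR(p) model X_t = c + sum_i phi_i X_{t-i} + eps_t, the
one-step-ahead conditional mean is
  E[X_{t+1} | X_t, ...] = c + sum_i phi_i X_{t+1-i}.
Substitute known values:
  E[X_{t+1} | ...] = (0.18) * (5)
                   = 0.9000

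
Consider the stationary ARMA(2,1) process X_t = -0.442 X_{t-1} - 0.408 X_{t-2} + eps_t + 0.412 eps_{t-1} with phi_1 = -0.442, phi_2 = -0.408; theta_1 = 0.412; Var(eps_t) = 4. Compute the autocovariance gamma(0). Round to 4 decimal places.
\gamma(0) = 4.8500

Multiply the model equation by X_{t-k} and take expectations. With theta_0 = psi_0 = 1 and psi_j the MA(infinity) weights, this gives
  gamma(k) - sum_i phi_i gamma(k-i) = c_k,
  c_k = sigma^2 * sum_{j=k..q} theta_j psi_{j-k}   (c_k = 0 for k > q),
using gamma(-m) = gamma(m).
psi-weights needed (psi_j = theta_j + sum_i phi_i psi_{j-i}):
  psi_1 = theta_1 + phi_1 = 0.412 + (-0.442) = -0.03
Right-hand sides:
  c_0 = sigma^2 (1 + theta_1 psi_1) = 4 * (1 + (0.412)(-0.03)) = 4 * 0.98764 = 3.95056
  c_1 = sigma^2 theta_1 = 4 * (0.412) = 1.648
  c_2 = 0
Equations for k = 0, 1, 2 (AR order 2, c_2 = 0):
  (E0) gamma(0) = phi_1 gamma(1) + phi_2 gamma(2) + c_0
  (E1) gamma(1) = phi_1 gamma(0) + phi_2 gamma(1) + c_1
  (E2) gamma(2) = phi_1 gamma(1) + phi_2 gamma(0)
From (E1): gamma(1) = A gamma(0) + B with
  A = phi_1 / (1 - phi_2) = -0.442 / 1.408 = -0.31392,   B = c_1 / (1 - phi_2) = 1.648 / 1.408 = 1.170455.
Insert (E2) into (E0): gamma(0) (1 - phi_2^2) = phi_1 (1 + phi_2) gamma(1) + c_0.
  phi_1 (1 + phi_2) = (-0.442)(0.592) = -0.261664,   1 - phi_2^2 = 0.833536.
Replace gamma(1) by A gamma(0) + B and collect gamma(0):
  gamma(0) [0.833536 - (-0.261664)(-0.31392)] = (-0.261664)(1.170455) + 3.95056
  gamma(0) * 0.751394 = 3.644294
  gamma(0) = 3.644294 / 0.751394 = 4.850042.
Therefore gamma(0) = 4.8500 (to 4 decimal places).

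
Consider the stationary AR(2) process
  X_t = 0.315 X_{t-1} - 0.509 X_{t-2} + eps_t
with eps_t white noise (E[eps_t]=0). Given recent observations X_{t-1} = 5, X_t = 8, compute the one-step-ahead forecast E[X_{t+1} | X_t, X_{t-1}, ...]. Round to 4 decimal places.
E[X_{t+1} \mid \mathcal F_t] = -0.0250

For an AR(p) model X_t = c + sum_i phi_i X_{t-i} + eps_t, the
one-step-ahead conditional mean is
  E[X_{t+1} | X_t, ...] = c + sum_i phi_i X_{t+1-i}.
Substitute known values:
  E[X_{t+1} | ...] = (0.315) * (8) + (-0.509) * (5)
                   = -0.0250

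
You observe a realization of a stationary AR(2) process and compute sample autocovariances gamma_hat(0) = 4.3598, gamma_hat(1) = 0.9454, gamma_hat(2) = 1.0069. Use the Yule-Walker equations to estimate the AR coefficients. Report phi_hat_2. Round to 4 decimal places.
\hat\phi_{2} = 0.1930

The Yule-Walker equations for an AR(p) process read, in matrix form,
  Gamma_p phi = r_p,   with   (Gamma_p)_{ij} = gamma(|i - j|),
                       (r_p)_i = gamma(i),   i,j = 1..p.
Substitute the sample gammas (Toeplitz matrix and right-hand side of size 2):
  Gamma_p = [[4.3598, 0.9454], [0.9454, 4.3598]]
  r_p     = [0.9454, 1.0069]
Written out:
  4.3598 phi_1 + 0.9454 phi_2 = 0.9454
  0.9454 phi_1 + 4.3598 phi_2 = 1.0069
Solve by Cramer's rule:
  det = gamma(0)^2 - gamma(1)^2 = (4.3598)^2 - (0.9454)^2 = 19.00785604 - 0.89378116 = 18.11407488
  phi_hat_1 = [gamma(1) gamma(0) - gamma(1) gamma(2)] / det = [(0.9454)(4.3598) - (0.9454)(1.0069)] / 18.11407488 = 3.16983166 / 18.11407488 = 0.175
  phi_hat_2 = [gamma(0) gamma(2) - gamma(1)^2] / det = [(4.3598)(1.0069) - (0.9454)^2] / 18.11407488 = 3.49610146 / 18.11407488 = 0.193
So phi_hat = [0.1750, 0.1930].
Therefore phi_hat_2 = 0.1930.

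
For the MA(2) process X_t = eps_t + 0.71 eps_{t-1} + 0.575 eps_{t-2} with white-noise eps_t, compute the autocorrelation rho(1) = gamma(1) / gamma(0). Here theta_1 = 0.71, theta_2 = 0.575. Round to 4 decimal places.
\rho(1) = 0.6095

For an MA(q) process with theta_0 = 1, the autocovariance is
  gamma(k) = sigma^2 * sum_{i=0..q-k} theta_i * theta_{i+k},
and rho(k) = gamma(k) / gamma(0). Sigma^2 cancels.
  numerator   = (1)*(0.71) + (0.71)*(0.575) = 1.11825.
  denominator = (1)^2 + (0.71)^2 + (0.575)^2 = 1.834725.
  rho(1) = 1.11825 / 1.834725 = 0.6095.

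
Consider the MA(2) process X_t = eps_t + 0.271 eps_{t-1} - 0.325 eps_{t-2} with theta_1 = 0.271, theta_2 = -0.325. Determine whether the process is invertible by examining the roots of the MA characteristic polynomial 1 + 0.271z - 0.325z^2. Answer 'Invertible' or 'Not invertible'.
\text{Invertible}

The MA(q) characteristic polynomial is P(z) = 1 + 0.271z - 0.325z^2.
Invertibility requires all roots to lie outside the unit circle, i.e. |z| > 1 for every root.
Set 1 + (0.271) z + (-0.325) z^2 = 0, i.e. a z^2 + b z + c = 0 with a = -0.325, b = 0.271, c = 1.
Discriminant D = b^2 - 4ac = (0.271)^2 - 4*(-0.325)*1 = 0.073441 - (-1.3) = 1.373441.
D >= 0, so the roots are real: z = (-b +/- sqrt(D)) / (2a) = (-0.271 +/- 1.171939) / (-0.65).
  z_1 = (-0.271 + 1.171939) / (-0.65) = -1.3861,   |z_1| = 1.3861.
  z_2 = (-0.271 - 1.171939) / (-0.65) = 2.2199,   |z_2| = 2.2199.
Moduli of all roots: 1.3861, 2.2199.
All moduli strictly greater than 1? Yes.
Verdict: Invertible.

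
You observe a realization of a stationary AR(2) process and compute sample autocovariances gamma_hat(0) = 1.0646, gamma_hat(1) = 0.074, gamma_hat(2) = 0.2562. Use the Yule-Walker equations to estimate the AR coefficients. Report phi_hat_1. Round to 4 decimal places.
\hat\phi_{1} = 0.0530

The Yule-Walker equations for an AR(p) process read, in matrix form,
  Gamma_p phi = r_p,   with   (Gamma_p)_{ij} = gamma(|i - j|),
                       (r_p)_i = gamma(i),   i,j = 1..p.
Substitute the sample gammas (Toeplitz matrix and right-hand side of size 2):
  Gamma_p = [[1.0646, 0.074], [0.074, 1.0646]]
  r_p     = [0.074, 0.2562]
Written out:
  1.0646 phi_1 + 0.074 phi_2 = 0.074
  0.074 phi_1 + 1.0646 phi_2 = 0.2562
Solve by Cramer's rule:
  det = gamma(0)^2 - gamma(1)^2 = (1.0646)^2 - (0.074)^2 = 1.13337316 - 0.005476 = 1.12789716
  phi_hat_1 = [gamma(1) gamma(0) - gamma(1) gamma(2)] / det = [(0.074)(1.0646) - (0.074)(0.2562)] / 1.12789716 = 0.0598216 / 1.12789716 = 0.053
  phi_hat_2 = [gamma(0) gamma(2) - gamma(1)^2] / det = [(1.0646)(0.2562) - (0.074)^2] / 1.12789716 = 0.26727452 / 1.12789716 = 0.237
So phi_hat = [0.0530, 0.2370].
Therefore phi_hat_1 = 0.0530.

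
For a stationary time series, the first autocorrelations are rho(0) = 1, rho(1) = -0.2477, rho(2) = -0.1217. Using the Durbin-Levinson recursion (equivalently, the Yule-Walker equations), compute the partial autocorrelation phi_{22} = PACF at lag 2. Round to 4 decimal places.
\phi_{22} = -0.1950

The PACF at lag k is phi_{kk}, the last component of the solution
to the Yule-Walker system G_k phi = r_k where
  (G_k)_{ij} = rho(|i - j|), (r_k)_i = rho(i), i,j = 1..k.
Equivalently, Durbin-Levinson gives phi_{kk} iteratively:
  phi_{11} = rho(1)
  phi_{kk} = [rho(k) - sum_{j=1..k-1} phi_{k-1,j} rho(k-j)]
            / [1 - sum_{j=1..k-1} phi_{k-1,j} rho(j)],
  phi_{k,j} = phi_{k-1,j} - phi_{kk} phi_{k-1,k-j},  j = 1..k-1.
Step k = 1:
  phi_11 = rho(1) = -0.2477.
Step k = 2:
  phi_22 = [rho(2) - phi_11 rho(1)] / [1 - phi_11 rho(1)] = [-0.1217 - (-0.2477)(-0.2477)] / [1 - (-0.2477)(-0.2477)]
         = -0.18305529 / 0.93864471 = -0.195.
Therefore phi_{22} = -0.1950.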